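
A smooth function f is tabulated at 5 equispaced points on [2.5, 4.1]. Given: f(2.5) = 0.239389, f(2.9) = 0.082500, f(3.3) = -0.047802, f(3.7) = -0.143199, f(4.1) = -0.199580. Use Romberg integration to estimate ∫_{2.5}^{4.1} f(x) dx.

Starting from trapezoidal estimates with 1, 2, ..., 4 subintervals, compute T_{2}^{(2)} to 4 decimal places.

-0.0398

T_{0}^{(0)} (trapezoid, 1 panel, h=1.6000): 0.031847
T_{1}^{(0)} (trapezoid, 2 panels, h=0.8000): -0.022318
T_{2}^{(0)} (trapezoid, 4 panels, h=0.4000): -0.035439
T_{1}^{(1)} = -0.022318 + (-0.022318 − 0.031847)/3 = -0.040373
T_{2}^{(1)} = -0.035439 + (-0.035439 − (-0.022318))/3 = -0.039813
T_{2}^{(2)} = -0.039813 + (-0.039813 − (-0.040373))/15 = -0.039776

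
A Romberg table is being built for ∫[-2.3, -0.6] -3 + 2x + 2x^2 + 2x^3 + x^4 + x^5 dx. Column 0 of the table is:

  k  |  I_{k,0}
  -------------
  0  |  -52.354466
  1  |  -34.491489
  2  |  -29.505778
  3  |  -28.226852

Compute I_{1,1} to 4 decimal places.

I_{1,1} = -34.491489 + (-34.491489 − (-52.354466))/3 = -28.537163

-28.5372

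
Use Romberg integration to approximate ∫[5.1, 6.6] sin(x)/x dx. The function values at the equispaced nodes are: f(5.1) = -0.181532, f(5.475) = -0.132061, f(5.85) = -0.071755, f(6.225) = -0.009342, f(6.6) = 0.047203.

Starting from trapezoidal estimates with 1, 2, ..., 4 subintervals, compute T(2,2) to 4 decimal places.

-0.1054

T(0,0) (trapezoid, 1 panel, h=1.5000): -0.100747
T(1,0) (trapezoid, 2 panels, h=0.7500): -0.104190
T(2,0) (trapezoid, 4 panels, h=0.3750): -0.105121
T(1,1) = -0.104190 + (-0.104190 − (-0.100747))/3 = -0.105338
T(2,1) = -0.105121 + (-0.105121 − (-0.104190))/3 = -0.105431
T(2,2) = -0.105431 + (-0.105431 − (-0.105338))/15 = -0.105437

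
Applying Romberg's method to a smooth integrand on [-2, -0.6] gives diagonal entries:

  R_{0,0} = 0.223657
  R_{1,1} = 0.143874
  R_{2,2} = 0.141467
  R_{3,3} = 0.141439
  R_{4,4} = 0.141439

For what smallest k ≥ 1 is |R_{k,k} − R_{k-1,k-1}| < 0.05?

|R_{1,1} − R_{0,0}| = 0.079783 ≥ 0.05
|R_{2,2} − R_{1,1}| = 0.002407 < 0.05

k = 2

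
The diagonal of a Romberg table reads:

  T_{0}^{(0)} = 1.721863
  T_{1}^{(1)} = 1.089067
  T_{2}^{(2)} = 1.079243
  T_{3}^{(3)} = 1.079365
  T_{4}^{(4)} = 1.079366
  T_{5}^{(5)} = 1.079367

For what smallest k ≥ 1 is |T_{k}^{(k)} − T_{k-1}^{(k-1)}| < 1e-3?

k = 3

|T_{1}^{(1)} − T_{0}^{(0)}| = 0.632796 ≥ 1e-3
|T_{2}^{(2)} − T_{1}^{(1)}| = 0.009824 ≥ 1e-3
|T_{3}^{(3)} − T_{2}^{(2)}| = 0.000122 < 1e-3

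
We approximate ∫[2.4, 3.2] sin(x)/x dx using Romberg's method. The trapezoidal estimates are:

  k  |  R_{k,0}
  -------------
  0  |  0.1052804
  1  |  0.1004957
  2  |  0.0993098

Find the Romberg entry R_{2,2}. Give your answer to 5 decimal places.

0.09892

Richardson extrapolation on the trapezoidal column (denominator 4−1=3):
R_{1,1} = (4·0.1004957 − 0.1052804) / 3 = 0.0989008
R_{2,1} = (4·0.0993098 − 0.1004957) / 3 = 0.0989145
R_{2,2} = (16·0.0989145 − 0.0989008) / 15 = 0.0989154
(Column j=1 coincides with Simpson's rule on the same nodes.)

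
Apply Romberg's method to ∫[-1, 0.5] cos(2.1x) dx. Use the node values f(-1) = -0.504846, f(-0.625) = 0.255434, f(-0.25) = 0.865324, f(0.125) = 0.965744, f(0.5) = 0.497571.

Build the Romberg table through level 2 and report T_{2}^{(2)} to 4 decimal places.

0.8235

T_{0}^{(0)} (trapezoid, 1 panel, h=1.5000): -0.005456
T_{1}^{(0)} (trapezoid, 2 panels, h=0.7500): 0.646265
T_{2}^{(0)} (trapezoid, 4 panels, h=0.3750): 0.781074
T_{1}^{(1)} = 0.646265 + (0.646265 − (-0.005456))/3 = 0.863505
T_{2}^{(1)} = 0.781074 + (0.781074 − 0.646265)/3 = 0.826010
T_{2}^{(2)} = 0.826010 + (0.826010 − 0.863505)/15 = 0.823510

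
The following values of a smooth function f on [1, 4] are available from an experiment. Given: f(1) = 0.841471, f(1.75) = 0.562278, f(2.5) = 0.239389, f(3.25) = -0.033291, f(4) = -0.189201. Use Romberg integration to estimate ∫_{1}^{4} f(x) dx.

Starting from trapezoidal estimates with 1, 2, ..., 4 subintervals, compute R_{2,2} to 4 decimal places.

0.8122

R_{0,0} (trapezoid, 1 panel, h=3.0000): 0.978405
R_{1,0} (trapezoid, 2 panels, h=1.5000): 0.848286
R_{2,0} (trapezoid, 4 panels, h=0.7500): 0.820883
R_{1,1} = 0.848286 + (0.848286 − 0.978405)/3 = 0.804913
R_{2,1} = 0.820883 + (0.820883 − 0.848286)/3 = 0.811749
R_{2,2} = 0.811749 + (0.811749 − 0.804913)/15 = 0.812205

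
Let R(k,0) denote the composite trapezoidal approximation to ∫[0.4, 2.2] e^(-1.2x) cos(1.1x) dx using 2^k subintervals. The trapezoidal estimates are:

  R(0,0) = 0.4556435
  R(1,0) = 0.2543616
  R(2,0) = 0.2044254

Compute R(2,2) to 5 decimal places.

R(1,1) = (4·0.2543616 − 0.4556435) / 3 = 0.1872676
R(2,1) = 0.2044254 + (0.2044254 − 0.2543616)/3 = 0.1877800
R(2,2) = (16·0.1877800 − 0.1872676) / 15 = 0.1878142

0.18781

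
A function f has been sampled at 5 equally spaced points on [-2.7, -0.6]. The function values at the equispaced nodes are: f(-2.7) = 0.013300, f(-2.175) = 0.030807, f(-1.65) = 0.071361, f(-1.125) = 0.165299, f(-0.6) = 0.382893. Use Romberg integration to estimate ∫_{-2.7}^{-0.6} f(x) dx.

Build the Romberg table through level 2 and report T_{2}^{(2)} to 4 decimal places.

T_{0}^{(0)} (trapezoid, 1 panel, h=2.1000): 0.416003
T_{1}^{(0)} (trapezoid, 2 panels, h=1.0500): 0.282930
T_{2}^{(0)} (trapezoid, 4 panels, h=0.5250): 0.244421
T_{1}^{(1)} = 0.282930 + (0.282930 − 0.416003)/3 = 0.238572
T_{2}^{(1)} = 0.244421 + (0.244421 − 0.282930)/3 = 0.231585
T_{2}^{(2)} = 0.231585 + (0.231585 − 0.238572)/15 = 0.231119

0.2311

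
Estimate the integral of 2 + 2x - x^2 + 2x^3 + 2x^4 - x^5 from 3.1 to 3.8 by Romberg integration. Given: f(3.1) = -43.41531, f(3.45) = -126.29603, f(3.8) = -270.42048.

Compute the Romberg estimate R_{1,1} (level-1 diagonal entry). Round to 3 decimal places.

R_{0,0} (trapezoid, 1 panel, h=0.7000): -109.84253
R_{1,0} (trapezoid, 2 panels, h=0.3500): -99.12487
R_{1,1} = -99.12487 + (-99.12487 − (-109.84253))/3 = -95.55232

-95.552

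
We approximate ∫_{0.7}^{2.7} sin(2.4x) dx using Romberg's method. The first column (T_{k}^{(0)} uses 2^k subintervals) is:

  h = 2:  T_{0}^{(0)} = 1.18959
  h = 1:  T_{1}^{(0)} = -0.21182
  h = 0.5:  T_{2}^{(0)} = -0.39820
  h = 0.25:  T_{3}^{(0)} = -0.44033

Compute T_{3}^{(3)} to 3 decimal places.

Richardson extrapolation on the trapezoidal column (denominator 4−1=3):
T_{1}^{(1)} = (4·(-0.21182) − 1.18959) / 3 = -0.67896
T_{2}^{(1)} = (4·(-0.39820) − (-0.21182)) / 3 = -0.46033
T_{3}^{(1)} = -0.44033 + (-0.44033 − (-0.39820))/3 = -0.45437
T_{2}^{(2)} = -0.46033 + (-0.46033 − (-0.67896))/15 = -0.44575
T_{3}^{(2)} = (16·(-0.45437) − (-0.46033)) / 15 = -0.45397
T_{3}^{(3)} = -0.45397 + (-0.45397 − (-0.44575))/63 = -0.45410
(Column j=1 coincides with Simpson's rule on the same nodes.)

-0.454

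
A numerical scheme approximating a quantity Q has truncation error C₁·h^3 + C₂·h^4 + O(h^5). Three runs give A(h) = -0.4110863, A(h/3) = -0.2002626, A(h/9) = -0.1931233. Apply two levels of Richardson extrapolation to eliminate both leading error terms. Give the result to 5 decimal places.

First eliminate the h^3 term (factor 3^3 = 27):
  B₁ = (27·(-0.2002626) − (-0.4110863))/26 = -0.1921540
  B₂ = (27·(-0.1931233) − (-0.2002626))/26 = -0.1928487
Then eliminate the h^4 term (factor 3^4 = 81):
  (81·(-0.1928487) − (-0.1921540))/80 = -0.1928574

-0.19286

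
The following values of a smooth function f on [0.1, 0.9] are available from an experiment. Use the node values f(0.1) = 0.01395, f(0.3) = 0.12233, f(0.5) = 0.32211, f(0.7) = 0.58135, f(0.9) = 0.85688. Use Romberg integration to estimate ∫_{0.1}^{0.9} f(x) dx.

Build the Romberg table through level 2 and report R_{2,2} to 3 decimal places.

R_{0,0} (trapezoid, 1 panel, h=0.8000): 0.34833
R_{1,0} (trapezoid, 2 panels, h=0.4000): 0.30301
R_{2,0} (trapezoid, 4 panels, h=0.2000): 0.29224
R_{1,1} = 0.30301 + (0.30301 − 0.34833)/3 = 0.28790
R_{2,1} = 0.29224 + (0.29224 − 0.30301)/3 = 0.28865
R_{2,2} = 0.28865 + (0.28865 − 0.28790)/15 = 0.28870

0.289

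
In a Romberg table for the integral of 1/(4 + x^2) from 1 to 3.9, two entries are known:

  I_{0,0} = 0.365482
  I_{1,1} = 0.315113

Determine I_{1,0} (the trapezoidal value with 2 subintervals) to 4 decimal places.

0.3277

From I_{1,1} = (4·I_{1,0} − I_{0,0})/3, solve for I_{1,0}:
4·I_{1,0} = 3·0.315113 + 0.365482 = 1.310821
I_{1,0} = 0.327705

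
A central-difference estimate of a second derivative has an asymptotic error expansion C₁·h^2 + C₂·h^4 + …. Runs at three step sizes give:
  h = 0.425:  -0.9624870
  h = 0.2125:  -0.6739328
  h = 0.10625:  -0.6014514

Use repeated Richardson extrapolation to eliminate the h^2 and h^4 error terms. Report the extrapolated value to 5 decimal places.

-0.57726

First eliminate the h^2 term (factor 2^2 = 4):
  B₁ = (4·(-0.6739328) − (-0.9624870))/3 = -0.5777481
  B₂ = (4·(-0.6014514) − (-0.6739328))/3 = -0.5772909
Then eliminate the h^4 term (factor 2^4 = 16):
  (16·(-0.5772909) − (-0.5777481))/15 = -0.5772604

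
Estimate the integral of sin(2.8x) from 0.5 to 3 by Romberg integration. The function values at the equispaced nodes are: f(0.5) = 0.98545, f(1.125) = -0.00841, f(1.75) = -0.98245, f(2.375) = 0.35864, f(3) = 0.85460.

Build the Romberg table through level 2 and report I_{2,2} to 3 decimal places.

I_{0,0} (trapezoid, 1 panel, h=2.5000): 2.30006
I_{1,0} (trapezoid, 2 panels, h=1.2500): -0.07803
I_{2,0} (trapezoid, 4 panels, h=0.6250): 0.17988
I_{1,1} = -0.07803 + (-0.07803 − 2.30006)/3 = -0.87073
I_{2,1} = 0.17988 + (0.17988 − (-0.07803))/3 = 0.26585
I_{2,2} = 0.26585 + (0.26585 − (-0.87073))/15 = 0.34162

0.342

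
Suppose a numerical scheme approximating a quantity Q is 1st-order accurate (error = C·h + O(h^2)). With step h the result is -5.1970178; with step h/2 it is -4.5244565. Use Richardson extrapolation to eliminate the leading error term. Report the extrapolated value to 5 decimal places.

The leading error scales as h; refining by a factor of 2 reduces it by 2^1 = 2.
Extrapolated value = (2·A(h/2) − A(h)) / (2 − 1)
= (2·(-4.5244565) − (-5.1970178)) / 1
= -3.8518952 / 1 = -3.8518952

-3.85190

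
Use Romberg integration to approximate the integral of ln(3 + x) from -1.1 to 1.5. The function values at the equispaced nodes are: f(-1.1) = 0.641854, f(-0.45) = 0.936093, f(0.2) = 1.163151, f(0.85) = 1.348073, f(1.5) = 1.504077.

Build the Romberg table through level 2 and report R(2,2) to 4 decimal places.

R(0,0) (trapezoid, 1 panel, h=2.6000): 2.789710
R(1,0) (trapezoid, 2 panels, h=1.3000): 2.906951
R(2,0) (trapezoid, 4 panels, h=0.6500): 2.938184
R(1,1) = 2.906951 + (2.906951 − 2.789710)/3 = 2.946031
R(2,1) = 2.938184 + (2.938184 − 2.906951)/3 = 2.948595
R(2,2) = 2.948595 + (2.948595 − 2.946031)/15 = 2.948766

2.9488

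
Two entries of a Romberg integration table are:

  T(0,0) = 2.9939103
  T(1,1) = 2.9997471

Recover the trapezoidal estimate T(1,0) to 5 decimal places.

From T(1,1) = (4·T(1,0) − T(0,0))/3, solve for T(1,0):
4·T(1,0) = 3·2.9997471 + 2.9939103 = 11.9931516
T(1,0) = 2.9982879

2.99829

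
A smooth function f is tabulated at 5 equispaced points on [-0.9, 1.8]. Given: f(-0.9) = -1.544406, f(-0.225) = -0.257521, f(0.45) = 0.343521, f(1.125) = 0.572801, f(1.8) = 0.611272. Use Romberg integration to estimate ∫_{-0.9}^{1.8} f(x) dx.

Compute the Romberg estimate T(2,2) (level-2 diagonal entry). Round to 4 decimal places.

0.2304

T(0,0) (trapezoid, 1 panel, h=2.7000): -1.259731
T(1,0) (trapezoid, 2 panels, h=1.3500): -0.166112
T(2,0) (trapezoid, 4 panels, h=0.6750): 0.129758
T(1,1) = -0.166112 + (-0.166112 − (-1.259731))/3 = 0.198428
T(2,1) = 0.129758 + (0.129758 − (-0.166112))/3 = 0.228381
T(2,2) = 0.228381 + (0.228381 − 0.198428)/15 = 0.230378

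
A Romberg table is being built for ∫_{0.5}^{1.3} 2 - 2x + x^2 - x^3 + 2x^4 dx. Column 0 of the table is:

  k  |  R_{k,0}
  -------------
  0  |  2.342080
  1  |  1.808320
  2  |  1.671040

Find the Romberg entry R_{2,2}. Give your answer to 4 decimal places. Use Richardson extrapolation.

Richardson extrapolation on the trapezoidal column (denominator 4−1=3):
R_{1,1} = (4·1.808320 − 2.342080) / 3 = 1.630400
R_{2,1} = (4·1.671040 − 1.808320) / 3 = 1.625280
R_{2,2} = 1.625280 + (1.625280 − 1.630400)/15 = 1.624939

1.6249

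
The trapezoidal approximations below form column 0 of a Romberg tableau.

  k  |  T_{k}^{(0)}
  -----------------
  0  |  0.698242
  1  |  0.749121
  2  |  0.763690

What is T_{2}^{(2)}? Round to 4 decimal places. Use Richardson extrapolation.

Richardson extrapolation on the trapezoidal column (denominator 4−1=3):
T_{1}^{(1)} = (4·0.749121 − 0.698242) / 3 = 0.766081
T_{2}^{(1)} = 0.763690 + (0.763690 − 0.749121)/3 = 0.768546
T_{2}^{(2)} = 0.768546 + (0.768546 − 0.766081)/15 = 0.768710
(Column j=1 coincides with Simpson's rule on the same nodes.)

0.7687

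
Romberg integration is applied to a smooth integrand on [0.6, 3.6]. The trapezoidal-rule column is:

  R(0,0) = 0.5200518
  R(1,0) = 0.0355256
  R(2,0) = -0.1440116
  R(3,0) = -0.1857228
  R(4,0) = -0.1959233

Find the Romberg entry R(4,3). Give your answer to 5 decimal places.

-0.19930

R(2,1) = (4·(-0.1440116) − 0.0355256) / 3 = -0.2038573
R(3,1) = (4·(-0.1857228) − (-0.1440116)) / 3 = -0.1996265
R(4,1) = (4·(-0.1959233) − (-0.1857228)) / 3 = -0.1993235
R(3,2) = -0.1996265 + (-0.1996265 − (-0.2038573))/15 = -0.1993444
R(4,2) = -0.1993235 + (-0.1993235 − (-0.1996265))/15 = -0.1993033
R(4,3) = -0.1993033 + (-0.1993033 − (-0.1993444))/63 = -0.1993026
(Column j=1 coincides with Simpson's rule on the same nodes.)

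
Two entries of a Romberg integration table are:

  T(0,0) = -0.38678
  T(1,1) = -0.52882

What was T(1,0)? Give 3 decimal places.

-0.493

From T(1,1) = (4·T(1,0) − T(0,0))/3, solve for T(1,0):
4·T(1,0) = 3·(-0.52882) + (-0.38678) = -1.97324
T(1,0) = -0.49331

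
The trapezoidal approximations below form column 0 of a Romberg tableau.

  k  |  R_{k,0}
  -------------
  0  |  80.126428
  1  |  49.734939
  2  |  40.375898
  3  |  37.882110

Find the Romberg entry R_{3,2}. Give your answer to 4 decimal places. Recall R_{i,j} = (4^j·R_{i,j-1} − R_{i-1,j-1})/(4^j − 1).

Richardson extrapolation on the trapezoidal column (denominator 4−1=3):
R_{2,1} = 40.375898 + (40.375898 − 49.734939)/3 = 37.256218
R_{3,1} = (4·37.882110 − 40.375898) / 3 = 37.050847
R_{3,2} = (16·37.050847 − 37.256218) / 15 = 37.037156

37.0372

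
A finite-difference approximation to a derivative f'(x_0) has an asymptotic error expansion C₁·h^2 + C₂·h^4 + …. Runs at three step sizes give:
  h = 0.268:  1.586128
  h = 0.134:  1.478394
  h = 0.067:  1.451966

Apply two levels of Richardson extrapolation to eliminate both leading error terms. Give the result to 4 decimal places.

First eliminate the h^2 term (factor 2^2 = 4):
  B₁ = (4·1.478394 − 1.586128)/3 = 1.442483
  B₂ = (4·1.451966 − 1.478394)/3 = 1.443157
Then eliminate the h^4 term (factor 2^4 = 16):
  (16·1.443157 − 1.442483)/15 = 1.443202

1.4432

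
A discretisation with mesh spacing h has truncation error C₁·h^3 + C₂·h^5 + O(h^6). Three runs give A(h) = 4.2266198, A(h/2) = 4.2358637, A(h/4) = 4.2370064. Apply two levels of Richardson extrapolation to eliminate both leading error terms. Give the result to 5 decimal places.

4.23717

First eliminate the h^3 term (factor 2^3 = 8):
  B₁ = (8·4.2358637 − 4.2266198)/7 = 4.2371843
  B₂ = (8·4.2370064 − 4.2358637)/7 = 4.2371696
Then eliminate the h^5 term (factor 2^5 = 32):
  (32·4.2371696 − 4.2371843)/31 = 4.2371691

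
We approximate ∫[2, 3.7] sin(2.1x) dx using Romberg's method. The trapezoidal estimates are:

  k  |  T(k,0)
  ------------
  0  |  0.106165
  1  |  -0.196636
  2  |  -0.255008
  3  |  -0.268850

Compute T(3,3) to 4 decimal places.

-0.2734

T(1,1) = -0.196636 + (-0.196636 − 0.106165)/3 = -0.297570
T(2,1) = (4·(-0.255008) − (-0.196636)) / 3 = -0.274465
T(3,1) = -0.268850 + (-0.268850 − (-0.255008))/3 = -0.273464
T(2,2) = -0.274465 + (-0.274465 − (-0.297570))/15 = -0.272925
T(3,2) = (16·(-0.273464) − (-0.274465)) / 15 = -0.273397
T(3,3) = -0.273397 + (-0.273397 − (-0.272925))/63 = -0.273404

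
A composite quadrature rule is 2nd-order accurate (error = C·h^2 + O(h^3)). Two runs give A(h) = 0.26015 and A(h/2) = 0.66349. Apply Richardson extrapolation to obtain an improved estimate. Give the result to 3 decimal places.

0.798

Extrapolated value = (4·A(h/2) − A(h)) / (4 − 1)
= (4·0.66349 − 0.26015) / 3
= 2.39381 / 3 = 0.79794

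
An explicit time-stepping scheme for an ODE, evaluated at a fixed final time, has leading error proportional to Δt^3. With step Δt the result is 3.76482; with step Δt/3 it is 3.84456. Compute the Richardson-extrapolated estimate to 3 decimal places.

3.848

The leading error scales as Δt^3; refining by a factor of 3 reduces it by 3^3 = 27.
Extrapolated value = (27·A(Δt/3) − A(Δt)) / (27 − 1)
= (27·3.84456 − 3.76482) / 26
= 100.03830 / 26 = 3.84763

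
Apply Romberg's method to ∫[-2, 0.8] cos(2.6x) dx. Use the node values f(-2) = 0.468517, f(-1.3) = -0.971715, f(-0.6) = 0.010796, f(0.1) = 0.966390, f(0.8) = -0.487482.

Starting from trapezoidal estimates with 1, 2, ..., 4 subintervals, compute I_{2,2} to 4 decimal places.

I_{0,0} (trapezoid, 1 panel, h=2.8000): -0.026551
I_{1,0} (trapezoid, 2 panels, h=1.4000): 0.001839
I_{2,0} (trapezoid, 4 panels, h=0.7000): -0.002808
I_{1,1} = 0.001839 + (0.001839 − (-0.026551))/3 = 0.011302
I_{2,1} = -0.002808 + (-0.002808 − 0.001839)/3 = -0.004357
I_{2,2} = -0.004357 + (-0.004357 − 0.011302)/15 = -0.005401

-0.0054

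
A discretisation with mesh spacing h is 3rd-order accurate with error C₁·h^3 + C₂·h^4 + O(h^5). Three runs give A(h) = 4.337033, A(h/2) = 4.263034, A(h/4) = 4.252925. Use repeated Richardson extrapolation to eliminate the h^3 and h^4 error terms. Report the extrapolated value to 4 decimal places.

4.2514

First eliminate the h^3 term (factor 2^3 = 8):
  B₁ = (8·4.263034 − 4.337033)/7 = 4.252463
  B₂ = (8·4.252925 − 4.263034)/7 = 4.251481
Then eliminate the h^4 term (factor 2^4 = 16):
  (16·4.251481 − 4.252463)/15 = 4.251416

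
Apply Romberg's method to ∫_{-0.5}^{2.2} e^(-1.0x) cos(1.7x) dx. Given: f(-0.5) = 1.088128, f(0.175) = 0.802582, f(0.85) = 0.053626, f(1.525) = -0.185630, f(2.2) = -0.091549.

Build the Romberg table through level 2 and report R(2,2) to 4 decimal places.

0.8209

R(0,0) (trapezoid, 1 panel, h=2.7000): 1.345382
R(1,0) (trapezoid, 2 panels, h=1.3500): 0.745086
R(2,0) (trapezoid, 4 panels, h=0.6750): 0.788986
R(1,1) = 0.745086 + (0.745086 − 1.345382)/3 = 0.544987
R(2,1) = 0.788986 + (0.788986 − 0.745086)/3 = 0.803619
R(2,2) = 0.803619 + (0.803619 − 0.544987)/15 = 0.820861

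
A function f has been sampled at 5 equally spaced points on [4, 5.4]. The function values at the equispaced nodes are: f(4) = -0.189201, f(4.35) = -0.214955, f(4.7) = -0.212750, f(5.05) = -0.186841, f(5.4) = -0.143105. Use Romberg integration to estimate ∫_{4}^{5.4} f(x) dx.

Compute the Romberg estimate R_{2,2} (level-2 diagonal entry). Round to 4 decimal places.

-0.2759

R_{0,0} (trapezoid, 1 panel, h=1.4000): -0.232614
R_{1,0} (trapezoid, 2 panels, h=0.7000): -0.265232
R_{2,0} (trapezoid, 4 panels, h=0.3500): -0.273245
R_{1,1} = -0.265232 + (-0.265232 − (-0.232614))/3 = -0.276105
R_{2,1} = -0.273245 + (-0.273245 − (-0.265232))/3 = -0.275916
R_{2,2} = -0.275916 + (-0.275916 − (-0.276105))/15 = -0.275903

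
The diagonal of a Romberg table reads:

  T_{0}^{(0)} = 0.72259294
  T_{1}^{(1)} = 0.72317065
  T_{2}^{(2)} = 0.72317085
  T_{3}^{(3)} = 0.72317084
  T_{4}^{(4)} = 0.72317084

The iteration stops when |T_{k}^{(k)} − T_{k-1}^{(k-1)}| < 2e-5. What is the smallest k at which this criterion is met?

|T_{1}^{(1)} − T_{0}^{(0)}| = 0.00057771 ≥ 2e-5
|T_{2}^{(2)} − T_{1}^{(1)}| = 0.00000020 < 2e-5

k = 2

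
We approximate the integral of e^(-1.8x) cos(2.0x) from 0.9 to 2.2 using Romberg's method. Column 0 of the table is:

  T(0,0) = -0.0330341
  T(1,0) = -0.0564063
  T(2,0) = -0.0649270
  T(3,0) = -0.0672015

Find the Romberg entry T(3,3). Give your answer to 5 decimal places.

-0.06797

Richardson extrapolation on the trapezoidal column (denominator 4−1=3):
T(1,1) = -0.0564063 + (-0.0564063 − (-0.0330341))/3 = -0.0641970
T(2,1) = (4·(-0.0649270) − (-0.0564063)) / 3 = -0.0677672
T(3,1) = -0.0672015 + (-0.0672015 − (-0.0649270))/3 = -0.0679597
T(2,2) = -0.0677672 + (-0.0677672 − (-0.0641970))/15 = -0.0680052
T(3,2) = (16·(-0.0679597) − (-0.0677672)) / 15 = -0.0679725
T(3,3) = -0.0679725 + (-0.0679725 − (-0.0680052))/63 = -0.0679720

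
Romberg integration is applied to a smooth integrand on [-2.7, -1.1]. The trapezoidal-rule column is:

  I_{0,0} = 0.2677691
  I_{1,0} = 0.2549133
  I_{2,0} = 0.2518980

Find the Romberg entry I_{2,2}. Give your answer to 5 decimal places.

0.25091

Richardson extrapolation on the trapezoidal column (denominator 4−1=3):
I_{1,1} = 0.2549133 + (0.2549133 − 0.2677691)/3 = 0.2506280
I_{2,1} = 0.2518980 + (0.2518980 − 0.2549133)/3 = 0.2508929
I_{2,2} = (16·0.2508929 − 0.2506280) / 15 = 0.2509106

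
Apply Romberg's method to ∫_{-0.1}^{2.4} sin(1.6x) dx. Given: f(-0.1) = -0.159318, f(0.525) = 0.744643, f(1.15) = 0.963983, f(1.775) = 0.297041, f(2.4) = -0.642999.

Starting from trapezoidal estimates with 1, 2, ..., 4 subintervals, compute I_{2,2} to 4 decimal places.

1.0913

I_{0,0} (trapezoid, 1 panel, h=2.5000): -1.002896
I_{1,0} (trapezoid, 2 panels, h=1.2500): 0.703531
I_{2,0} (trapezoid, 4 panels, h=0.6250): 1.002818
I_{1,1} = 0.703531 + (0.703531 − (-1.002896))/3 = 1.272340
I_{2,1} = 1.002818 + (1.002818 − 0.703531)/3 = 1.102580
I_{2,2} = 1.102580 + (1.102580 − 1.272340)/15 = 1.091263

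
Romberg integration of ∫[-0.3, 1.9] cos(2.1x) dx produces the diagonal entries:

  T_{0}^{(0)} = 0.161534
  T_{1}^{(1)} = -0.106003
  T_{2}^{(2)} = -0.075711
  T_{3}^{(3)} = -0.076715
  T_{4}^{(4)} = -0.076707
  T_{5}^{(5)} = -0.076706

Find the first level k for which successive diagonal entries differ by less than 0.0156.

k = 3

|T_{1}^{(1)} − T_{0}^{(0)}| = 0.267537 ≥ 0.0156
|T_{2}^{(2)} − T_{1}^{(1)}| = 0.030292 ≥ 0.0156
|T_{3}^{(3)} − T_{2}^{(2)}| = 0.001004 < 0.0156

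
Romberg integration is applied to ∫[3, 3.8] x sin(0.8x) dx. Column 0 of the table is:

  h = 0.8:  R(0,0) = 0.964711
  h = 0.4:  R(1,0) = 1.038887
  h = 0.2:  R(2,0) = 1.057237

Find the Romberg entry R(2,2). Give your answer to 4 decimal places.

1.0633

R(1,1) = 1.038887 + (1.038887 − 0.964711)/3 = 1.063612
R(2,1) = 1.057237 + (1.057237 − 1.038887)/3 = 1.063354
R(2,2) = (16·1.063354 − 1.063612) / 15 = 1.063337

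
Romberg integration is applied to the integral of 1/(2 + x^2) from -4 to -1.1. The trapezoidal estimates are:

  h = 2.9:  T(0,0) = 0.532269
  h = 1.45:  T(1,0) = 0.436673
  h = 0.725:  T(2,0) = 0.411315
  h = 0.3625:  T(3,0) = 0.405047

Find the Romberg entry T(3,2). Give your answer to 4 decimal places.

Richardson extrapolation on the trapezoidal column (denominator 4−1=3):
T(2,1) = (4·0.411315 − 0.436673) / 3 = 0.402862
T(3,1) = 0.405047 + (0.405047 − 0.411315)/3 = 0.402958
T(3,2) = 0.402958 + (0.402958 − 0.402862)/15 = 0.402964

0.4030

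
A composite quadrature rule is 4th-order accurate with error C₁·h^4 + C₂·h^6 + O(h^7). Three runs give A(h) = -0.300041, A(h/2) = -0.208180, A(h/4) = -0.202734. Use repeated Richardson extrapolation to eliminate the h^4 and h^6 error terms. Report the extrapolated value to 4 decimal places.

-0.2024

First eliminate the h^4 term (factor 2^4 = 16):
  B₁ = (16·(-0.208180) − (-0.300041))/15 = -0.202056
  B₂ = (16·(-0.202734) − (-0.208180))/15 = -0.202371
Then eliminate the h^6 term (factor 2^6 = 64):
  (64·(-0.202371) − (-0.202056))/63 = -0.202376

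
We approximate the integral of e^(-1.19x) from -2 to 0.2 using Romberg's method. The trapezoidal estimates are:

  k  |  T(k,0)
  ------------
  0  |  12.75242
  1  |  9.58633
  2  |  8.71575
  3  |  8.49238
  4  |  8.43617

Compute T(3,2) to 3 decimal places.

T(2,1) = (4·8.71575 − 9.58633) / 3 = 8.42556
T(3,1) = (4·8.49238 − 8.71575) / 3 = 8.41792
T(3,2) = (16·8.41792 − 8.42556) / 15 = 8.41741

8.417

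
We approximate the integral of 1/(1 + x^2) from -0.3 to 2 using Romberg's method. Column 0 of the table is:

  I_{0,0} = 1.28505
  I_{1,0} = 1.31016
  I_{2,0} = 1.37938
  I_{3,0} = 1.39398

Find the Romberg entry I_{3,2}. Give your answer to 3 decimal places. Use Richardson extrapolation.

Richardson extrapolation on the trapezoidal column (denominator 4−1=3):
I_{2,1} = 1.37938 + (1.37938 − 1.31016)/3 = 1.40245
I_{3,1} = (4·1.39398 − 1.37938) / 3 = 1.39885
I_{3,2} = (16·1.39885 − 1.40245) / 15 = 1.39861

1.399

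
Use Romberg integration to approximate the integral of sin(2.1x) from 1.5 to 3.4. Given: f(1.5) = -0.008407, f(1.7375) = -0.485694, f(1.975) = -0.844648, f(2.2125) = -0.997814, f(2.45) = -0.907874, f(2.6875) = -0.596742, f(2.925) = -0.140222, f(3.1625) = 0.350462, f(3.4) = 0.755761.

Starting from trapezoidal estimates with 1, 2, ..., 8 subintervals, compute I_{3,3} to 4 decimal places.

I_{0,0} (trapezoid, 1 panel, h=1.9000): 0.709986
I_{1,0} (trapezoid, 2 panels, h=0.9500): -0.507487
I_{2,0} (trapezoid, 4 panels, h=0.4750): -0.721557
I_{3,0} (trapezoid, 8 panels, h=0.2375): -0.771603
I_{1,1} = -0.507487 + (-0.507487 − 0.709986)/3 = -0.913311
I_{2,1} = -0.721557 + (-0.721557 − (-0.507487))/3 = -0.792914
I_{3,1} = -0.771603 + (-0.771603 − (-0.721557))/3 = -0.788285
I_{2,2} = -0.792914 + (-0.792914 − (-0.913311))/15 = -0.784888
I_{3,2} = -0.788285 + (-0.788285 − (-0.792914))/15 = -0.787976
I_{3,3} = -0.787976 + (-0.787976 − (-0.784888))/63 = -0.788025

-0.7880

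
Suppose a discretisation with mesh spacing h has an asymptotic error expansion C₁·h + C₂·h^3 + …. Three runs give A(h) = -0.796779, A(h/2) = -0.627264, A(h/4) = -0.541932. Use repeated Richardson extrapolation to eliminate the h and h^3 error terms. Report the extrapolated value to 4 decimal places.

-0.4564

First eliminate the h term (factor 2^1 = 2):
  B₁ = (2·(-0.627264) − (-0.796779))/1 = -0.457749
  B₂ = (2·(-0.541932) − (-0.627264))/1 = -0.456600
Then eliminate the h^3 term (factor 2^3 = 8):
  (8·(-0.456600) − (-0.457749))/7 = -0.456436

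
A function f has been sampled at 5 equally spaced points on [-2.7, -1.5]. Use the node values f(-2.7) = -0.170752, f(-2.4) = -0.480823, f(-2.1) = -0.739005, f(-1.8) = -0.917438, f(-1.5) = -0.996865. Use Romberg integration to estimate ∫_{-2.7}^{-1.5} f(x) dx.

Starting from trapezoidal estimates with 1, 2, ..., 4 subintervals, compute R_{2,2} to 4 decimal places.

R_{0,0} (trapezoid, 1 panel, h=1.2000): -0.700570
R_{1,0} (trapezoid, 2 panels, h=0.6000): -0.793688
R_{2,0} (trapezoid, 4 panels, h=0.3000): -0.816322
R_{1,1} = -0.793688 + (-0.793688 − (-0.700570))/3 = -0.824727
R_{2,1} = -0.816322 + (-0.816322 − (-0.793688))/3 = -0.823867
R_{2,2} = -0.823867 + (-0.823867 − (-0.824727))/15 = -0.823810

-0.8238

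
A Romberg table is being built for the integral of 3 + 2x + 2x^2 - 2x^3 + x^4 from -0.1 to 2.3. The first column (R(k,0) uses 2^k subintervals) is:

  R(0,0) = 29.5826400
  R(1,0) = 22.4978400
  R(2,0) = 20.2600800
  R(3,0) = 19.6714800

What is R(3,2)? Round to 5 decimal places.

Richardson extrapolation on the trapezoidal column (denominator 4−1=3):
R(2,1) = (4·20.2600800 − 22.4978400) / 3 = 19.5141600
R(3,1) = (4·19.6714800 − 20.2600800) / 3 = 19.4752800
R(3,2) = (16·19.4752800 − 19.5141600) / 15 = 19.4726880

19.47269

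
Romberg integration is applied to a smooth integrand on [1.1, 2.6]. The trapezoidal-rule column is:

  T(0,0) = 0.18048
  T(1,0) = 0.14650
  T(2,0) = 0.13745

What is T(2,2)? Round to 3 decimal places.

0.134

Richardson extrapolation on the trapezoidal column (denominator 4−1=3):
T(1,1) = (4·0.14650 − 0.18048) / 3 = 0.13517
T(2,1) = 0.13745 + (0.13745 − 0.14650)/3 = 0.13443
T(2,2) = 0.13443 + (0.13443 − 0.13517)/15 = 0.13438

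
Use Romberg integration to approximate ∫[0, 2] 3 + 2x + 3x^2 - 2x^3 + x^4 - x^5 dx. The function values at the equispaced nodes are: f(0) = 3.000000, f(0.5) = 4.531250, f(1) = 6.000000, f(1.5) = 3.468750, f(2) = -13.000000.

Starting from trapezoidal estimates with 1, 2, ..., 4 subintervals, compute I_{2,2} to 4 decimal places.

5.7333

I_{0,0} (trapezoid, 1 panel, h=2.0000): -10.000000
I_{1,0} (trapezoid, 2 panels, h=1.0000): 1.000000
I_{2,0} (trapezoid, 4 panels, h=0.5000): 4.500000
I_{1,1} = 1.000000 + (1.000000 − (-10.000000))/3 = 4.666667
I_{2,1} = 4.500000 + (4.500000 − 1.000000)/3 = 5.666667
I_{2,2} = 5.666667 + (5.666667 − 4.666667)/15 = 5.733334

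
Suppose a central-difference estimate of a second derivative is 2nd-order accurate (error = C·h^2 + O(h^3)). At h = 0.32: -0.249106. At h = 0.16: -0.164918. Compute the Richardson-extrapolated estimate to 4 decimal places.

The leading error scales as h^2; refining by a factor of 2 reduces it by 2^2 = 4.
Extrapolated value = (4·A(h/2) − A(h)) / (4 − 1)
= (4·(-0.164918) − (-0.249106)) / 3
= -0.410566 / 3 = -0.136855

-0.1369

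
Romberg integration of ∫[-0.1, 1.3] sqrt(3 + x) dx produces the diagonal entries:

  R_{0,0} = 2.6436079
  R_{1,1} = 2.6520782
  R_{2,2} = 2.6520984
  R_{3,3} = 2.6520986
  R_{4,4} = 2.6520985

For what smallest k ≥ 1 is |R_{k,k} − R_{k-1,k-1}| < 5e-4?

k = 2

|R_{1,1} − R_{0,0}| = 0.0084703 ≥ 5e-4
|R_{2,2} − R_{1,1}| = 0.0000202 < 5e-4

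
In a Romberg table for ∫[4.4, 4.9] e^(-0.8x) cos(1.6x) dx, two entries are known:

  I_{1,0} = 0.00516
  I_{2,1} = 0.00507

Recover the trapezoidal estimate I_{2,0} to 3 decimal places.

From I_{2,1} = (4·I_{2,0} − I_{1,0})/3, solve for I_{2,0}:
4·I_{2,0} = 3·0.00507 + 0.00516 = 0.02037
I_{2,0} = 0.00509

0.005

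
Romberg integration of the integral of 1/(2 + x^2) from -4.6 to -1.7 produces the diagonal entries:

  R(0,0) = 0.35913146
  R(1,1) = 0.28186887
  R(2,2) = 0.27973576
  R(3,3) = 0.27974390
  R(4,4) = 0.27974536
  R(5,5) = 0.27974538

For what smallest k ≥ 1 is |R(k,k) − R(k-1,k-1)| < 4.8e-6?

k = 4

|R(1,1) − R(0,0)| = 0.07726259 ≥ 4.8e-6
|R(2,2) − R(1,1)| = 0.00213311 ≥ 4.8e-6
|R(3,3) − R(2,2)| = 0.00000814 ≥ 4.8e-6
|R(4,4) − R(3,3)| = 0.00000146 < 4.8e-6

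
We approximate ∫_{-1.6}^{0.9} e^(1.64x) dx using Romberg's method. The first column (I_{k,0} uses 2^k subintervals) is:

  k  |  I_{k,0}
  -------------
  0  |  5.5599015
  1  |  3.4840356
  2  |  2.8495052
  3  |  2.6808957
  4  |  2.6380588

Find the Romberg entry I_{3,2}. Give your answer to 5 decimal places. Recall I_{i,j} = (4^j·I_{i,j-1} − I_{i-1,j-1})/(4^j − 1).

2.62381

Richardson extrapolation on the trapezoidal column (denominator 4−1=3):
I_{2,1} = 2.8495052 + (2.8495052 − 3.4840356)/3 = 2.6379951
I_{3,1} = (4·2.6808957 − 2.8495052) / 3 = 2.6246925
I_{3,2} = (16·2.6246925 − 2.6379951) / 15 = 2.6238057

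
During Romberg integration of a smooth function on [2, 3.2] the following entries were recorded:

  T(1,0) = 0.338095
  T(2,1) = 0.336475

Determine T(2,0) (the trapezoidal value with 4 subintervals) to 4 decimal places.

0.3369

From T(2,1) = (4·T(2,0) − T(1,0))/3, solve for T(2,0):
4·T(2,0) = 3·0.336475 + 0.338095 = 1.347520
T(2,0) = 0.336880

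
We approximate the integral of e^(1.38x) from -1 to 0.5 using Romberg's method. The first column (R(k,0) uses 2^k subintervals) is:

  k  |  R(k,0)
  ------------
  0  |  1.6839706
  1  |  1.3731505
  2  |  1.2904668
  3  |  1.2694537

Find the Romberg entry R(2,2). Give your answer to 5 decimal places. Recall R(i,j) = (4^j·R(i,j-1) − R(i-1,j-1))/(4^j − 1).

1.26246

R(1,1) = (4·1.3731505 − 1.6839706) / 3 = 1.2695438
R(2,1) = 1.2904668 + (1.2904668 − 1.3731505)/3 = 1.2629056
R(2,2) = 1.2629056 + (1.2629056 − 1.2695438)/15 = 1.2624631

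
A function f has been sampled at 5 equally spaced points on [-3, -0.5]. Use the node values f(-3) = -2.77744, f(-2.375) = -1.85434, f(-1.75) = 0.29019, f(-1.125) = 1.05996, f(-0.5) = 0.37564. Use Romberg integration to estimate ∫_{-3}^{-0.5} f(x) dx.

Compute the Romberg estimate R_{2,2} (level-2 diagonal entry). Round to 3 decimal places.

-1.076

R_{0,0} (trapezoid, 1 panel, h=2.5000): -3.00225
R_{1,0} (trapezoid, 2 panels, h=1.2500): -1.13839
R_{2,0} (trapezoid, 4 panels, h=0.6250): -1.06568
R_{1,1} = -1.13839 + (-1.13839 − (-3.00225))/3 = -0.51710
R_{2,1} = -1.06568 + (-1.06568 − (-1.13839))/3 = -1.04144
R_{2,2} = -1.04144 + (-1.04144 − (-0.51710))/15 = -1.07640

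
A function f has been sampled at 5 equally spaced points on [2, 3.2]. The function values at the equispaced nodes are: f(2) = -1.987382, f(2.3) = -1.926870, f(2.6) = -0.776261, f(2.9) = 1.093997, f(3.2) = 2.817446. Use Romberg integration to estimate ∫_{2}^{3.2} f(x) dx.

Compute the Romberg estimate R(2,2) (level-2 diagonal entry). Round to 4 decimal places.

R(0,0) (trapezoid, 1 panel, h=1.2000): 0.498038
R(1,0) (trapezoid, 2 panels, h=0.6000): -0.216737
R(2,0) (trapezoid, 4 panels, h=0.3000): -0.358231
R(1,1) = -0.216737 + (-0.216737 − 0.498038)/3 = -0.454995
R(2,1) = -0.358231 + (-0.358231 − (-0.216737))/3 = -0.405396
R(2,2) = -0.405396 + (-0.405396 − (-0.454995))/15 = -0.402089

-0.4021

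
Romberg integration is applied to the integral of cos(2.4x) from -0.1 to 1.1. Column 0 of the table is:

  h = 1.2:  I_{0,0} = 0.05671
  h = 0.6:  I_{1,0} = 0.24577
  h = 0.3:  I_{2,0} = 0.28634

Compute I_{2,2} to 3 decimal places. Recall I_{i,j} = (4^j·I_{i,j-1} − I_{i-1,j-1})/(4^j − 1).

I_{1,1} = 0.24577 + (0.24577 − 0.05671)/3 = 0.30879
I_{2,1} = 0.28634 + (0.28634 − 0.24577)/3 = 0.29986
I_{2,2} = (16·0.29986 − 0.30879) / 15 = 0.29926

0.299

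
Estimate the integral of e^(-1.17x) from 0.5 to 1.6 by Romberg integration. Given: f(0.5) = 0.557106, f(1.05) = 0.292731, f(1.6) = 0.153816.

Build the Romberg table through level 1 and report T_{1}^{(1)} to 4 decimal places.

0.3450

T_{0}^{(0)} (trapezoid, 1 panel, h=1.1000): 0.391007
T_{1}^{(0)} (trapezoid, 2 panels, h=0.5500): 0.356506
T_{1}^{(1)} = 0.356506 + (0.356506 − 0.391007)/3 = 0.345006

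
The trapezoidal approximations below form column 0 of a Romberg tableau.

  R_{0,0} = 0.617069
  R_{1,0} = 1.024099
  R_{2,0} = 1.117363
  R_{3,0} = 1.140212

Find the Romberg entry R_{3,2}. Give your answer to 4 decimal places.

Richardson extrapolation on the trapezoidal column (denominator 4−1=3):
R_{2,1} = 1.117363 + (1.117363 − 1.024099)/3 = 1.148451
R_{3,1} = 1.140212 + (1.140212 − 1.117363)/3 = 1.147828
R_{3,2} = 1.147828 + (1.147828 − 1.148451)/15 = 1.147786

1.1478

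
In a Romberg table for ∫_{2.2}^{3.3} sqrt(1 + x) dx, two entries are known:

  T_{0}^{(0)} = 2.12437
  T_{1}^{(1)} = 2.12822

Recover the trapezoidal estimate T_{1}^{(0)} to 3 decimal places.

From T_{1}^{(1)} = (4·T_{1}^{(0)} − T_{0}^{(0)})/3, solve for T_{1}^{(0)}:
4·T_{1}^{(0)} = 3·2.12822 + 2.12437 = 8.50903
T_{1}^{(0)} = 2.12726

2.127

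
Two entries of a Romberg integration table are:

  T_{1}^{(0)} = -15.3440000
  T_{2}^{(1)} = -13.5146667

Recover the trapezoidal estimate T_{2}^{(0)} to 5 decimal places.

-13.97200

From T_{2}^{(1)} = (4·T_{2}^{(0)} − T_{1}^{(0)})/3, solve for T_{2}^{(0)}:
4·T_{2}^{(0)} = 3·(-13.5146667) + (-15.3440000) = -55.8880001
T_{2}^{(0)} = -13.9720000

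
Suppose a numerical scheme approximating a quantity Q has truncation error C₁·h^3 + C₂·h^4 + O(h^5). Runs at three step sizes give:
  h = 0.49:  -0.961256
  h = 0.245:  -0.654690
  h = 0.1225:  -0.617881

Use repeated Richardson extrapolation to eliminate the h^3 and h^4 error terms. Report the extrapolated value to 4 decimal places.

-0.6127

First eliminate the h^3 term (factor 2^3 = 8):
  B₁ = (8·(-0.654690) − (-0.961256))/7 = -0.610895
  B₂ = (8·(-0.617881) − (-0.654690))/7 = -0.612623
Then eliminate the h^4 term (factor 2^4 = 16):
  (16·(-0.612623) − (-0.610895))/15 = -0.612738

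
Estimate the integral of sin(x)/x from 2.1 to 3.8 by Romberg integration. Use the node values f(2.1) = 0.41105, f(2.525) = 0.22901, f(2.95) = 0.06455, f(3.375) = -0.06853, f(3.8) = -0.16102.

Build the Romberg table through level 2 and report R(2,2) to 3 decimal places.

R(0,0) (trapezoid, 1 panel, h=1.7000): 0.21253
R(1,0) (trapezoid, 2 panels, h=0.8500): 0.16113
R(2,0) (trapezoid, 4 panels, h=0.4250): 0.14877
R(1,1) = 0.16113 + (0.16113 − 0.21253)/3 = 0.14400
R(2,1) = 0.14877 + (0.14877 − 0.16113)/3 = 0.14465
R(2,2) = 0.14465 + (0.14465 − 0.14400)/15 = 0.14469

0.145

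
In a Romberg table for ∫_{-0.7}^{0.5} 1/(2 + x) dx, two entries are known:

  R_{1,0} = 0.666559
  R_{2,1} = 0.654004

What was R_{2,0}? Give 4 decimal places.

From R_{2,1} = (4·R_{2,0} − R_{1,0})/3, solve for R_{2,0}:
4·R_{2,0} = 3·0.654004 + 0.666559 = 2.628571
R_{2,0} = 0.657143

0.6571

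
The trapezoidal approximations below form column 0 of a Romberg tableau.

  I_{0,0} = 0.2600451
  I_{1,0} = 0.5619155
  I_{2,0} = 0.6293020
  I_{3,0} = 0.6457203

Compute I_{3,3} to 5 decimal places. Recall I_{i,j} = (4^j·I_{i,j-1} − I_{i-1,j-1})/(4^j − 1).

0.65116

Richardson extrapolation on the trapezoidal column (denominator 4−1=3):
I_{1,1} = 0.5619155 + (0.5619155 − 0.2600451)/3 = 0.6625390
I_{2,1} = (4·0.6293020 − 0.5619155) / 3 = 0.6517642
I_{3,1} = (4·0.6457203 − 0.6293020) / 3 = 0.6511931
I_{2,2} = (16·0.6517642 − 0.6625390) / 15 = 0.6510459
I_{3,2} = (16·0.6511931 − 0.6517642) / 15 = 0.6511550
I_{3,3} = 0.6511550 + (0.6511550 − 0.6510459)/63 = 0.6511567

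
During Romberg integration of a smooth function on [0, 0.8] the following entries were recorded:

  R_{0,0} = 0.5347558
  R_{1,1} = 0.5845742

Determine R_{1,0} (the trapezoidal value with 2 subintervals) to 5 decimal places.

0.57212

From R_{1,1} = (4·R_{1,0} − R_{0,0})/3, solve for R_{1,0}:
4·R_{1,0} = 3·0.5845742 + 0.5347558 = 2.2884784
R_{1,0} = 0.5721196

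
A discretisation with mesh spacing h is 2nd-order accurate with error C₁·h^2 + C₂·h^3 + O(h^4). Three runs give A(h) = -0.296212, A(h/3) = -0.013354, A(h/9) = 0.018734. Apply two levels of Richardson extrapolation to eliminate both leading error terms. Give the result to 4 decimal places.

0.0228

First eliminate the h^2 term (factor 3^2 = 9):
  B₁ = (9·(-0.013354) − (-0.296212))/8 = 0.022003
  B₂ = (9·0.018734 − (-0.013354))/8 = 0.022745
Then eliminate the h^3 term (factor 3^3 = 27):
  (27·0.022745 − 0.022003)/26 = 0.022774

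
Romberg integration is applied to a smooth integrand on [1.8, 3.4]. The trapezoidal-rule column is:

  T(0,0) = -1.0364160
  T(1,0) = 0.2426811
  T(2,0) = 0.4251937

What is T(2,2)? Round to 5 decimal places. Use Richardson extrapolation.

0.47383

Richardson extrapolation on the trapezoidal column (denominator 4−1=3):
T(1,1) = 0.2426811 + (0.2426811 − (-1.0364160))/3 = 0.6690468
T(2,1) = 0.4251937 + (0.4251937 − 0.2426811)/3 = 0.4860312
T(2,2) = 0.4860312 + (0.4860312 − 0.6690468)/15 = 0.4738302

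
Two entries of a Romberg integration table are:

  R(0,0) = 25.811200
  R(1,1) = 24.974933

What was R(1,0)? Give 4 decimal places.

25.1840

From R(1,1) = (4·R(1,0) − R(0,0))/3, solve for R(1,0):
4·R(1,0) = 3·24.974933 + 25.811200 = 100.735999
R(1,0) = 25.184000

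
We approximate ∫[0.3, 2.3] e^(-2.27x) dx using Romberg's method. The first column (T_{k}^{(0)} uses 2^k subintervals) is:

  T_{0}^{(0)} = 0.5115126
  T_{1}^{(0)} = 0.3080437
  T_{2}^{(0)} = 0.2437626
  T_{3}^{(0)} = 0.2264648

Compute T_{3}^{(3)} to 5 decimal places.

T_{1}^{(1)} = (4·0.3080437 − 0.5115126) / 3 = 0.2402207
T_{2}^{(1)} = 0.2437626 + (0.2437626 − 0.3080437)/3 = 0.2223356
T_{3}^{(1)} = (4·0.2264648 − 0.2437626) / 3 = 0.2206989
T_{2}^{(2)} = 0.2223356 + (0.2223356 − 0.2402207)/15 = 0.2211433
T_{3}^{(2)} = 0.2206989 + (0.2206989 − 0.2223356)/15 = 0.2205898
T_{3}^{(3)} = 0.2205898 + (0.2205898 − 0.2211433)/63 = 0.2205810

0.22058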